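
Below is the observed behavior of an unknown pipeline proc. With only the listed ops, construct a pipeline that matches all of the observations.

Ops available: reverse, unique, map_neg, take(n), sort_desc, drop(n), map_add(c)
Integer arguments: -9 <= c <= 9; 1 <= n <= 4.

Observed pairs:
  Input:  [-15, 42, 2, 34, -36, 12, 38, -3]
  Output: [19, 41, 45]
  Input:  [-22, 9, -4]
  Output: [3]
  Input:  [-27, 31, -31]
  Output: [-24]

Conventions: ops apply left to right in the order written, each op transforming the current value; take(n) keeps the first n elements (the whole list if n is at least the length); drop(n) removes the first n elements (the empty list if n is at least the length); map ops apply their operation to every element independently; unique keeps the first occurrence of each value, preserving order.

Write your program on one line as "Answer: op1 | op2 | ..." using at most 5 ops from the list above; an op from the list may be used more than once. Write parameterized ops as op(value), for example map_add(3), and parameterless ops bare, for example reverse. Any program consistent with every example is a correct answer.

drop(2) | sort_desc | take(3) | map_add(7) | reverse

Check, running the answer program on each example:
  [-15, 42, 2, 34, -36, 12, 38, -3] -> [2, 34, -36, 12, 38, -3] -> [38, 34, 12, 2, -3, -36] -> [38, 34, 12] -> [45, 41, 19] -> [19, 41, 45]
  [-22, 9, -4] -> [-4] -> [-4] -> [-4] -> [3] -> [3]
  [-27, 31, -31] -> [-31] -> [-31] -> [-31] -> [-24] -> [-24]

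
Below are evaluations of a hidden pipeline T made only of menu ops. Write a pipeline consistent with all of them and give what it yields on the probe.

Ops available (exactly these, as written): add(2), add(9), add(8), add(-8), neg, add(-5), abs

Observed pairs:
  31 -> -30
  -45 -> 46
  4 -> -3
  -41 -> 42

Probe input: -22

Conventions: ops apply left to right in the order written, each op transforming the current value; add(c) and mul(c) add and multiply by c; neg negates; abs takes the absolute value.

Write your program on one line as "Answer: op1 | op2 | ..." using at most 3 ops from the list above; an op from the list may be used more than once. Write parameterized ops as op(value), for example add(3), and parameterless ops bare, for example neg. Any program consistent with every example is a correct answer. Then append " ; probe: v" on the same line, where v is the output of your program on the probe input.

neg | add(-8) | add(9) ; probe: 23

Check, running the answer program on each example:
  31 -> -31 -> -39 -> -30
  -45 -> 45 -> 37 -> 46
  4 -> -4 -> -12 -> -3
  -41 -> 41 -> 33 -> 42
  probe: -22 -> 22 -> 14 -> 23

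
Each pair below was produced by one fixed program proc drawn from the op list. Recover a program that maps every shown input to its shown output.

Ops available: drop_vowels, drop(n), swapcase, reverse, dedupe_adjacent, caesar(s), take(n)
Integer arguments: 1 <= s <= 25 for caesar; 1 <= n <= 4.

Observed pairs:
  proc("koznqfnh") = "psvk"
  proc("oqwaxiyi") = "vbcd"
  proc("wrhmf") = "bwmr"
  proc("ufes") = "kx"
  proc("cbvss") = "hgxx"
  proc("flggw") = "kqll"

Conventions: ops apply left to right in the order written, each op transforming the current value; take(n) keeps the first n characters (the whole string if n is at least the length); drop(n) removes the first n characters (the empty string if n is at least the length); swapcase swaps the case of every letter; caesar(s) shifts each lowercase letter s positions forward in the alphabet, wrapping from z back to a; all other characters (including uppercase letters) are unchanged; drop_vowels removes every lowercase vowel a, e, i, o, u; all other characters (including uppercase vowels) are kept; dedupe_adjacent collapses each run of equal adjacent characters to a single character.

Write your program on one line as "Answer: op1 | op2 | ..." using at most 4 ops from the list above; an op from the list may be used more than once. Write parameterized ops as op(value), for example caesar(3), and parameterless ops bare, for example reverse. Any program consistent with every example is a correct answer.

drop_vowels | caesar(5) | drop_vowels | take(4)

Check, running the answer program on each example:
  "koznqfnh" -> "kznqfnh" -> "pesvksm" -> "psvksm" -> "psvk"
  "oqwaxiyi" -> "qwxy" -> "vbcd" -> "vbcd" -> "vbcd"
  "wrhmf" -> "wrhmf" -> "bwmrk" -> "bwmrk" -> "bwmr"
  "ufes" -> "fs" -> "kx" -> "kx" -> "kx"
  "cbvss" -> "cbvss" -> "hgaxx" -> "hgxx" -> "hgxx"
  "flggw" -> "flggw" -> "kqllb" -> "kqllb" -> "kqll"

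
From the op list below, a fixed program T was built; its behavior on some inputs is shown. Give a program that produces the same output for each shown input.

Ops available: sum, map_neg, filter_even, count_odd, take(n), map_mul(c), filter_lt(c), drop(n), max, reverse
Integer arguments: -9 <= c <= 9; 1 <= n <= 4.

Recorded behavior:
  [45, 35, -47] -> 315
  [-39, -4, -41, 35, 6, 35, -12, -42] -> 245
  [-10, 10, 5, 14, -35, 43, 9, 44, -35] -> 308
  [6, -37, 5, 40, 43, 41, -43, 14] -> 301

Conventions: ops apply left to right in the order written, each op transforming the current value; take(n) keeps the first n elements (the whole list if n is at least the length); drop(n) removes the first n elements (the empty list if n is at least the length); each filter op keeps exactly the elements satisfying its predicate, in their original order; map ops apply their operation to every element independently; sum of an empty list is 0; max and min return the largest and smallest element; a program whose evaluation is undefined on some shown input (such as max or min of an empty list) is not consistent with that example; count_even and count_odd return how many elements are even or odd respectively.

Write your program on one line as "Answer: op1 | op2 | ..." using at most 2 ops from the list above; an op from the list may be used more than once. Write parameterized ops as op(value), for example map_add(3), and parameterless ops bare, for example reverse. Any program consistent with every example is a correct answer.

map_mul(7) | max

Check, running the answer program on each example:
  [45, 35, -47] -> [315, 245, -329] -> 315
  [-39, -4, -41, 35, 6, 35, -12, -42] -> [-273, -28, -287, 245, 42, 245, -84, -294] -> 245
  [-10, 10, 5, 14, -35, 43, 9, 44, -35] -> [-70, 70, 35, 98, -245, 301, 63, 308, -245] -> 308
  [6, -37, 5, 40, 43, 41, -43, 14] -> [42, -259, 35, 280, 301, 287, -301, 98] -> 301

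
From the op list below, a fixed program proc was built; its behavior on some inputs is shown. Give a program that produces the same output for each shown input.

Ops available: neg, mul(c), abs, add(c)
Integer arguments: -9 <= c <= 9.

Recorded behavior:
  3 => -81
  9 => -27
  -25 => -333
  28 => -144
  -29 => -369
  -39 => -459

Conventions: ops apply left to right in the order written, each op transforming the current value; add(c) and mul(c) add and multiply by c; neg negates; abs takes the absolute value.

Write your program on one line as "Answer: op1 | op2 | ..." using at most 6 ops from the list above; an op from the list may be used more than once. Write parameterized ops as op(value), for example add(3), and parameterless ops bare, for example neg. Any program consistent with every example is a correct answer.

neg | add(6) | add(6) | mul(9) | abs | neg

Check, running the answer program on each example:
  3 -> -3 -> 3 -> 9 -> 81 -> 81 -> -81
  9 -> -9 -> -3 -> 3 -> 27 -> 27 -> -27
  -25 -> 25 -> 31 -> 37 -> 333 -> 333 -> -333
  28 -> -28 -> -22 -> -16 -> -144 -> 144 -> -144
  -29 -> 29 -> 35 -> 41 -> 369 -> 369 -> -369
  -39 -> 39 -> 45 -> 51 -> 459 -> 459 -> -459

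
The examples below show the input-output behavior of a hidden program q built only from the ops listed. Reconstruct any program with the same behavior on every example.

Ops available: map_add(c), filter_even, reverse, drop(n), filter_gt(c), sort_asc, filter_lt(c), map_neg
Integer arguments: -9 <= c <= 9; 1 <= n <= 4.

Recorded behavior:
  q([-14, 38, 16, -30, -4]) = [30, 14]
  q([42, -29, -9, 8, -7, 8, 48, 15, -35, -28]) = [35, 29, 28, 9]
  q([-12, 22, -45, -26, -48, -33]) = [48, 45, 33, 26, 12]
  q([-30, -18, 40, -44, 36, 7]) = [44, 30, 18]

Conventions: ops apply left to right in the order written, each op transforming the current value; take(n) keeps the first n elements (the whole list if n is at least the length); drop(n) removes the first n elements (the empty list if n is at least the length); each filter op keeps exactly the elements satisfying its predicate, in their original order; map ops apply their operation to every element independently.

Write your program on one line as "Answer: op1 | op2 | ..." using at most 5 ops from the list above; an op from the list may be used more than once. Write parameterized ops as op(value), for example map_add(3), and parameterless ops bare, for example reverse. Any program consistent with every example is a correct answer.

reverse | filter_lt(-7) | sort_asc | map_neg

Check, running the answer program on each example:
  [-14, 38, 16, -30, -4] -> [-4, -30, 16, 38, -14] -> [-30, -14] -> [-30, -14] -> [30, 14]
  [42, -29, -9, 8, -7, 8, 48, 15, -35, -28] -> [-28, -35, 15, 48, 8, -7, 8, -9, -29, 42] -> [-28, -35, -9, -29] -> [-35, -29, -28, -9] -> [35, 29, 28, 9]
  [-12, 22, -45, -26, -48, -33] -> [-33, -48, -26, -45, 22, -12] -> [-33, -48, -26, -45, -12] -> [-48, -45, -33, -26, -12] -> [48, 45, 33, 26, 12]
  [-30, -18, 40, -44, 36, 7] -> [7, 36, -44, 40, -18, -30] -> [-44, -18, -30] -> [-44, -30, -18] -> [44, 30, 18]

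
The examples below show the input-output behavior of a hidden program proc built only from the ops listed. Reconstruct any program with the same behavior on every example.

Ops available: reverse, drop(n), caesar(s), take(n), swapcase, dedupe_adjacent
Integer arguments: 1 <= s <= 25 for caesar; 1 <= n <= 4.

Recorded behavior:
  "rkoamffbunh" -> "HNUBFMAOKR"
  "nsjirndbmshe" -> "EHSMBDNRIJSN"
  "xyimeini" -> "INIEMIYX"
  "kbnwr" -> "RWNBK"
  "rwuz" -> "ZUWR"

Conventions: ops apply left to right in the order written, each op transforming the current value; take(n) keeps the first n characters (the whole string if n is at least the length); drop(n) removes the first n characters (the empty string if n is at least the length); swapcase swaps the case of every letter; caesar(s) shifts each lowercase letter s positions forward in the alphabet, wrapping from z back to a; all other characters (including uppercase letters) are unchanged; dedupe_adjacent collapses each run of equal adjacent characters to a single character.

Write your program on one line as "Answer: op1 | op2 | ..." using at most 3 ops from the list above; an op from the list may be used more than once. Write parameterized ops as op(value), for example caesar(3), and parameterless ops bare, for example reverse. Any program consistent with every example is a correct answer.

reverse | swapcase | dedupe_adjacent

Check, running the answer program on each example:
  "rkoamffbunh" -> "hnubffmaokr" -> "HNUBFFMAOKR" -> "HNUBFMAOKR"
  "nsjirndbmshe" -> "ehsmbdnrijsn" -> "EHSMBDNRIJSN" -> "EHSMBDNRIJSN"
  "xyimeini" -> "iniemiyx" -> "INIEMIYX" -> "INIEMIYX"
  "kbnwr" -> "rwnbk" -> "RWNBK" -> "RWNBK"
  "rwuz" -> "zuwr" -> "ZUWR" -> "ZUWR"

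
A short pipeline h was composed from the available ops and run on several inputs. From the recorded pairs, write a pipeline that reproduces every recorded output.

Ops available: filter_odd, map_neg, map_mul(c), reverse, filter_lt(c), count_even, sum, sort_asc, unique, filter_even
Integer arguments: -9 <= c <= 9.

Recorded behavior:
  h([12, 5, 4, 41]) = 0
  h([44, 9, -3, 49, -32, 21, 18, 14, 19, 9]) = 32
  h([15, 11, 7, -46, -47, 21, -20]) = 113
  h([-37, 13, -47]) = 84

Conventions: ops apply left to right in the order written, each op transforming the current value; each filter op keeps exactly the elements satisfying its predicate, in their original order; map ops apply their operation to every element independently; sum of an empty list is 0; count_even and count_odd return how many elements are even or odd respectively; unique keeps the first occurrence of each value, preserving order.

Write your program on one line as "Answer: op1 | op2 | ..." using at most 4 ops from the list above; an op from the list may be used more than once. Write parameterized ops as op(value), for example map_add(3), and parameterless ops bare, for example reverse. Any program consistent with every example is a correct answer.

filter_lt(-9) | sort_asc | map_neg | sum

Check, running the answer program on each example:
  [12, 5, 4, 41] -> [] -> [] -> [] -> 0
  [44, 9, -3, 49, -32, 21, 18, 14, 19, 9] -> [-32] -> [-32] -> [32] -> 32
  [15, 11, 7, -46, -47, 21, -20] -> [-46, -47, -20] -> [-47, -46, -20] -> [47, 46, 20] -> 113
  [-37, 13, -47] -> [-37, -47] -> [-47, -37] -> [47, 37] -> 84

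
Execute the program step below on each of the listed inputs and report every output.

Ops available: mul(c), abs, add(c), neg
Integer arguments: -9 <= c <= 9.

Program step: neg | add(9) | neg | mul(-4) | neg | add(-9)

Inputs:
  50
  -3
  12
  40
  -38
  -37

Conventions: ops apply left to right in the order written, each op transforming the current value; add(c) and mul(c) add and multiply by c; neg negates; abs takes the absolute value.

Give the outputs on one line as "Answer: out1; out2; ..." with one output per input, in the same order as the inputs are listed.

155; -57; 3; 115; -197; -193

Execution, op by op:
  50 -> -50 -> -41 -> 41 -> -164 -> 164 -> 155
  -3 -> 3 -> 12 -> -12 -> 48 -> -48 -> -57
  12 -> -12 -> -3 -> 3 -> -12 -> 12 -> 3
  40 -> -40 -> -31 -> 31 -> -124 -> 124 -> 115
  -38 -> 38 -> 47 -> -47 -> 188 -> -188 -> -197
  -37 -> 37 -> 46 -> -46 -> 184 -> -184 -> -193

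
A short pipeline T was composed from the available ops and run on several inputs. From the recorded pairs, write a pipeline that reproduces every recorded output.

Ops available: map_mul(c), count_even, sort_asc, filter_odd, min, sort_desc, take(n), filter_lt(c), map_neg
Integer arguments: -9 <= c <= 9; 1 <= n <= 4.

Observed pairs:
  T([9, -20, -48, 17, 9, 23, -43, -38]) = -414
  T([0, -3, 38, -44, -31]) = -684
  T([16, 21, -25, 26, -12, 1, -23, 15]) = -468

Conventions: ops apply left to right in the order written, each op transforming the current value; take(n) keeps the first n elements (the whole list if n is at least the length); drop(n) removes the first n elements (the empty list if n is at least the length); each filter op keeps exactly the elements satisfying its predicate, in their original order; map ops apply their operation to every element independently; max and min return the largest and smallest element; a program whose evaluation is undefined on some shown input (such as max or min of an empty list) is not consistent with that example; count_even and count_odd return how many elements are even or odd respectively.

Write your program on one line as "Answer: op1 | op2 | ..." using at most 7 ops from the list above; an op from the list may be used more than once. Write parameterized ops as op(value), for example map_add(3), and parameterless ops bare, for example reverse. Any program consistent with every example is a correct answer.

map_mul(-3) | sort_desc | filter_lt(0) | map_mul(-6) | map_neg | min

Check, running the answer program on each example:
  [9, -20, -48, 17, 9, 23, -43, -38] -> [-27, 60, 144, -51, -27, -69, 129, 114] -> [144, 129, 114, 60, -27, -27, -51, -69] -> [-27, -27, -51, -69] -> [162, 162, 306, 414] -> [-162, -162, -306, -414] -> -414
  [0, -3, 38, -44, -31] -> [0, 9, -114, 132, 93] -> [132, 93, 9, 0, -114] -> [-114] -> [684] -> [-684] -> -684
  [16, 21, -25, 26, -12, 1, -23, 15] -> [-48, -63, 75, -78, 36, -3, 69, -45] -> [75, 69, 36, -3, -45, -48, -63, -78] -> [-3, -45, -48, -63, -78] -> [18, 270, 288, 378, 468] -> [-18, -270, -288, -378, -468] -> -468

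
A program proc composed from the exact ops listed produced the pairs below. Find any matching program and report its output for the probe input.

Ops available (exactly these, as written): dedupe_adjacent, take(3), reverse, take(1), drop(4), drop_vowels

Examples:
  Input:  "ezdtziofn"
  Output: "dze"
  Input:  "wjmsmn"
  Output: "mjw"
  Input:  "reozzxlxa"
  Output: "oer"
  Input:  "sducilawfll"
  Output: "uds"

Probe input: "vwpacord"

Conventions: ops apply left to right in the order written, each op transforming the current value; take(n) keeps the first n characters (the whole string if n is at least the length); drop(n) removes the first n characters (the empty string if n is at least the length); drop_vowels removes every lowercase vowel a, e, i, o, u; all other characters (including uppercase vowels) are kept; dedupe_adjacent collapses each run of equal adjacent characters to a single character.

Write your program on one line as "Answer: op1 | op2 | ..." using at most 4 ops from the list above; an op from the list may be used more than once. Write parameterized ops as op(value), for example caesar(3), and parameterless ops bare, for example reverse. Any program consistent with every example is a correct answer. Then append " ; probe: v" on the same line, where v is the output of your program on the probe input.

dedupe_adjacent | take(3) | reverse ; probe: "pwv"

Check, running the answer program on each example:
  "ezdtziofn" -> "ezdtziofn" -> "ezd" -> "dze"
  "wjmsmn" -> "wjmsmn" -> "wjm" -> "mjw"
  "reozzxlxa" -> "reozxlxa" -> "reo" -> "oer"
  "sducilawfll" -> "sducilawfl" -> "sdu" -> "uds"
  probe: "vwpacord" -> "vwpacord" -> "vwp" -> "pwv"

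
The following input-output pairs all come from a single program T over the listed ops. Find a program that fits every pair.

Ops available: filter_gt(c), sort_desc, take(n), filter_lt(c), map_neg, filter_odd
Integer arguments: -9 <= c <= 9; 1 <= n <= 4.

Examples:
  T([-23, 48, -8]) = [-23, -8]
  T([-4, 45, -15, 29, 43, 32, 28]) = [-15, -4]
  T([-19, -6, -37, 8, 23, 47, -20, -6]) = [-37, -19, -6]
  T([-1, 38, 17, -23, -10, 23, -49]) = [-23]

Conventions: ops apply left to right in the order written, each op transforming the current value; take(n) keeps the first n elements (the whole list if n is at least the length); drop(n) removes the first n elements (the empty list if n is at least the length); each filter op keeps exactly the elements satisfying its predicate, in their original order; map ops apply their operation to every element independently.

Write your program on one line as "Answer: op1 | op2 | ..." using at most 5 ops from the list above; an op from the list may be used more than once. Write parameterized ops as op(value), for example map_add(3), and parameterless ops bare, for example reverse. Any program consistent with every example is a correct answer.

take(4) | filter_lt(-3) | map_neg | sort_desc | map_neg

Check, running the answer program on each example:
  [-23, 48, -8] -> [-23, 48, -8] -> [-23, -8] -> [23, 8] -> [23, 8] -> [-23, -8]
  [-4, 45, -15, 29, 43, 32, 28] -> [-4, 45, -15, 29] -> [-4, -15] -> [4, 15] -> [15, 4] -> [-15, -4]
  [-19, -6, -37, 8, 23, 47, -20, -6] -> [-19, -6, -37, 8] -> [-19, -6, -37] -> [19, 6, 37] -> [37, 19, 6] -> [-37, -19, -6]
  [-1, 38, 17, -23, -10, 23, -49] -> [-1, 38, 17, -23] -> [-23] -> [23] -> [23] -> [-23]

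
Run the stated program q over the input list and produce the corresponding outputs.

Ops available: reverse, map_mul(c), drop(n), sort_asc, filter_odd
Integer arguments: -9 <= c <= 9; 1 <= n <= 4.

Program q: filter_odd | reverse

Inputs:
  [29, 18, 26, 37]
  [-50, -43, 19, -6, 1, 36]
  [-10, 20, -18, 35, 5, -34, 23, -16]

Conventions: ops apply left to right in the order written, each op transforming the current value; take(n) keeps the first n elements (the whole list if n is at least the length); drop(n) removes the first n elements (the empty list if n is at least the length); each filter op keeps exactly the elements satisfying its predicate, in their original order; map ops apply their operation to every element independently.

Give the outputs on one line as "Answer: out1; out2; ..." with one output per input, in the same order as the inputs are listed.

[37, 29]; [1, 19, -43]; [23, 5, 35]

Execution, op by op:
  [29, 18, 26, 37] -> [29, 37] -> [37, 29]
  [-50, -43, 19, -6, 1, 36] -> [-43, 19, 1] -> [1, 19, -43]
  [-10, 20, -18, 35, 5, -34, 23, -16] -> [35, 5, 23] -> [23, 5, 35]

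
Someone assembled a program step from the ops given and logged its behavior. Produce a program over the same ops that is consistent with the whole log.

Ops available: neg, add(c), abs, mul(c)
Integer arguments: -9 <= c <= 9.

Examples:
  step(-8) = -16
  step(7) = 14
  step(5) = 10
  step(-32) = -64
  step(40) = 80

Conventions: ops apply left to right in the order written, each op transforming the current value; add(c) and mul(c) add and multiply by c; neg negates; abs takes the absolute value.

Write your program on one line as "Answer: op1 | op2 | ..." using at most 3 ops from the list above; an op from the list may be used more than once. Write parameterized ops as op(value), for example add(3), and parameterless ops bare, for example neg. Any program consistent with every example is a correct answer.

mul(-1) | mul(-2)

Check, running the answer program on each example:
  -8 -> 8 -> -16
  7 -> -7 -> 14
  5 -> -5 -> 10
  -32 -> 32 -> -64
  40 -> -40 -> 80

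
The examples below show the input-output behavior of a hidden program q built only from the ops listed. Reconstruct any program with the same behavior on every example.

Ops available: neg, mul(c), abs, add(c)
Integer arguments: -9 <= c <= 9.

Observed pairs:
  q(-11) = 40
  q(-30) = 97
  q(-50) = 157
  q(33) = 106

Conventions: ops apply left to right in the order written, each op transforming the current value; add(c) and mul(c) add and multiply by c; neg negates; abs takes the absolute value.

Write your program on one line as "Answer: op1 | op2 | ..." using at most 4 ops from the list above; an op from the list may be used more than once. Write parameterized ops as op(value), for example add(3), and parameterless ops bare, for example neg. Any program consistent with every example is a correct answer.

abs | mul(3) | add(7)

Check, running the answer program on each example:
  -11 -> 11 -> 33 -> 40
  -30 -> 30 -> 90 -> 97
  -50 -> 50 -> 150 -> 157
  33 -> 33 -> 99 -> 106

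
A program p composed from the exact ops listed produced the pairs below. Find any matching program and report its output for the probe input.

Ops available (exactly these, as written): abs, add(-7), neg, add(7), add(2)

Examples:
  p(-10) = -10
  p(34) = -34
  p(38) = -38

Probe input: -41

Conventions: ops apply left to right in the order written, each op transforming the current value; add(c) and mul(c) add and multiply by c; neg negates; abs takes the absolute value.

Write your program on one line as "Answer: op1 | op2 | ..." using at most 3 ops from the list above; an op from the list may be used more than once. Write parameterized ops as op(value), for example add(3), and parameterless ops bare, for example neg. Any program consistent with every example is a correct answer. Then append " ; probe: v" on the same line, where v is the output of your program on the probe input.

neg | abs | neg ; probe: -41

Check, running the answer program on each example:
  -10 -> 10 -> 10 -> -10
  34 -> -34 -> 34 -> -34
  38 -> -38 -> 38 -> -38
  probe: -41 -> 41 -> 41 -> -41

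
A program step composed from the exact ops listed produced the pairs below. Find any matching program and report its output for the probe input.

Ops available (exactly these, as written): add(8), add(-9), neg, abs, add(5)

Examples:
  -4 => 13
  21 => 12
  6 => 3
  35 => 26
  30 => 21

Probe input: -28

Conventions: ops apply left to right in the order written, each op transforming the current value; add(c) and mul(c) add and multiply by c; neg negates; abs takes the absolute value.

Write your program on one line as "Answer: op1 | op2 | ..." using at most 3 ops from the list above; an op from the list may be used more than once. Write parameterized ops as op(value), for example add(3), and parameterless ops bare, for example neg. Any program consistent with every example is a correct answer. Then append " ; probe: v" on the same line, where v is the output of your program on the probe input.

add(-9) | abs ; probe: 37

Check, running the answer program on each example:
  -4 -> -13 -> 13
  21 -> 12 -> 12
  6 -> -3 -> 3
  35 -> 26 -> 26
  30 -> 21 -> 21
  probe: -28 -> -37 -> 37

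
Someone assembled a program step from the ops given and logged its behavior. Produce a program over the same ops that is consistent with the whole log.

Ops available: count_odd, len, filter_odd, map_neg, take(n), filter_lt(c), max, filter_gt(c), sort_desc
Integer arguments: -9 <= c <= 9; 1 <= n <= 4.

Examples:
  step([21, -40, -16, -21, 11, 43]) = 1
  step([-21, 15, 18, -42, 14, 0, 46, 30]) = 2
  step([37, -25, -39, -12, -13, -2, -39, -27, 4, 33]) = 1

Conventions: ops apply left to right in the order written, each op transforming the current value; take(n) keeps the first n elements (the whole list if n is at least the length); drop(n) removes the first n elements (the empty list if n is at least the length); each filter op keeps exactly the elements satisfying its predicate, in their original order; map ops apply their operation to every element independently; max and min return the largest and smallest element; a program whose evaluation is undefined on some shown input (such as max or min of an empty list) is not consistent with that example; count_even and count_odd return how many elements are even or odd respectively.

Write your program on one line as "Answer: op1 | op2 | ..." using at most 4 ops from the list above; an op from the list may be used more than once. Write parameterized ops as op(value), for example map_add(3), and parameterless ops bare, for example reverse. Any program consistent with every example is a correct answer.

take(4) | filter_gt(6) | len

Check, running the answer program on each example:
  [21, -40, -16, -21, 11, 43] -> [21, -40, -16, -21] -> [21] -> 1
  [-21, 15, 18, -42, 14, 0, 46, 30] -> [-21, 15, 18, -42] -> [15, 18] -> 2
  [37, -25, -39, -12, -13, -2, -39, -27, 4, 33] -> [37, -25, -39, -12] -> [37] -> 1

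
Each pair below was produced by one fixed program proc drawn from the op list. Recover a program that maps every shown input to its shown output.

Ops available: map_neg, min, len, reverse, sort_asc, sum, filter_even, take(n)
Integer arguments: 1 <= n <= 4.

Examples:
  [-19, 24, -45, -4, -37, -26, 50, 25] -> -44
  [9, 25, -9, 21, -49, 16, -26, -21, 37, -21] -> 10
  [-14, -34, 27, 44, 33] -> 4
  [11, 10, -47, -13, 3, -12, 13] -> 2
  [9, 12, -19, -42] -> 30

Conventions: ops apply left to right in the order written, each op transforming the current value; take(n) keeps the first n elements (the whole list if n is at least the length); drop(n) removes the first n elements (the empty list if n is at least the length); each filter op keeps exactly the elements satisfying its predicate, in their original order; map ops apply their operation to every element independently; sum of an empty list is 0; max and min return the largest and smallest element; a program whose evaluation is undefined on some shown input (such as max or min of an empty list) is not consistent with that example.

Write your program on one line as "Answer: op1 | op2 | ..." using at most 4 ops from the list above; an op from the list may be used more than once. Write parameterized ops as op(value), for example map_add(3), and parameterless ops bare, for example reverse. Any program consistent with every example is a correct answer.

filter_even | map_neg | reverse | sum

Check, running the answer program on each example:
  [-19, 24, -45, -4, -37, -26, 50, 25] -> [24, -4, -26, 50] -> [-24, 4, 26, -50] -> [-50, 26, 4, -24] -> -44
  [9, 25, -9, 21, -49, 16, -26, -21, 37, -21] -> [16, -26] -> [-16, 26] -> [26, -16] -> 10
  [-14, -34, 27, 44, 33] -> [-14, -34, 44] -> [14, 34, -44] -> [-44, 34, 14] -> 4
  [11, 10, -47, -13, 3, -12, 13] -> [10, -12] -> [-10, 12] -> [12, -10] -> 2
  [9, 12, -19, -42] -> [12, -42] -> [-12, 42] -> [42, -12] -> 30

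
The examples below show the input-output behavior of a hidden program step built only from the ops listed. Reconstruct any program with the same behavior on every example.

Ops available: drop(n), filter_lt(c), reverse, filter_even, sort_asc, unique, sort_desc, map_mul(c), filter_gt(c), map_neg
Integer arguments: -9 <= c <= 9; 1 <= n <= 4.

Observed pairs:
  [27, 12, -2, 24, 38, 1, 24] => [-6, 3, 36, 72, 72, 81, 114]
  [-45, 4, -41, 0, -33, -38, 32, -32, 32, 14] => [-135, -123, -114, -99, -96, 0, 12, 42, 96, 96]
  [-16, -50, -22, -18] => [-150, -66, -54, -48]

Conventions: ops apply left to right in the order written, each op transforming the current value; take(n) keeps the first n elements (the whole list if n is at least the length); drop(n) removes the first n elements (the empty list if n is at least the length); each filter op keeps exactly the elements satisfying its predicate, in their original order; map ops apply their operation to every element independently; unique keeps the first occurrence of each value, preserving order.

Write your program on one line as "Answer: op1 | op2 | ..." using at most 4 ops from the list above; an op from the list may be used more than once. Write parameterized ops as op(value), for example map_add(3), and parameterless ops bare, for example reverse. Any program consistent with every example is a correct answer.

map_neg | map_mul(-3) | sort_desc | sort_asc

Check, running the answer program on each example:
  [27, 12, -2, 24, 38, 1, 24] -> [-27, -12, 2, -24, -38, -1, -24] -> [81, 36, -6, 72, 114, 3, 72] -> [114, 81, 72, 72, 36, 3, -6] -> [-6, 3, 36, 72, 72, 81, 114]
  [-45, 4, -41, 0, -33, -38, 32, -32, 32, 14] -> [45, -4, 41, 0, 33, 38, -32, 32, -32, -14] -> [-135, 12, -123, 0, -99, -114, 96, -96, 96, 42] -> [96, 96, 42, 12, 0, -96, -99, -114, -123, -135] -> [-135, -123, -114, -99, -96, 0, 12, 42, 96, 96]
  [-16, -50, -22, -18] -> [16, 50, 22, 18] -> [-48, -150, -66, -54] -> [-48, -54, -66, -150] -> [-150, -66, -54, -48]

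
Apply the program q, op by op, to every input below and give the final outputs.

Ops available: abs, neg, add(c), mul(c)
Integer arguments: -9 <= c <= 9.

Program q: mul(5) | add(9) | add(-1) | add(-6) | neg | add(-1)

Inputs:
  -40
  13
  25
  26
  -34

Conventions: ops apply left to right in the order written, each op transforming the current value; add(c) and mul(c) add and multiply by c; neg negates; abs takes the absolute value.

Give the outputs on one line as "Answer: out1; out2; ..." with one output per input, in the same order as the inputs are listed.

Execution, op by op:
  -40 -> -200 -> -191 -> -192 -> -198 -> 198 -> 197
  13 -> 65 -> 74 -> 73 -> 67 -> -67 -> -68
  25 -> 125 -> 134 -> 133 -> 127 -> -127 -> -128
  26 -> 130 -> 139 -> 138 -> 132 -> -132 -> -133
  -34 -> -170 -> -161 -> -162 -> -168 -> 168 -> 167

197; -68; -128; -133; 167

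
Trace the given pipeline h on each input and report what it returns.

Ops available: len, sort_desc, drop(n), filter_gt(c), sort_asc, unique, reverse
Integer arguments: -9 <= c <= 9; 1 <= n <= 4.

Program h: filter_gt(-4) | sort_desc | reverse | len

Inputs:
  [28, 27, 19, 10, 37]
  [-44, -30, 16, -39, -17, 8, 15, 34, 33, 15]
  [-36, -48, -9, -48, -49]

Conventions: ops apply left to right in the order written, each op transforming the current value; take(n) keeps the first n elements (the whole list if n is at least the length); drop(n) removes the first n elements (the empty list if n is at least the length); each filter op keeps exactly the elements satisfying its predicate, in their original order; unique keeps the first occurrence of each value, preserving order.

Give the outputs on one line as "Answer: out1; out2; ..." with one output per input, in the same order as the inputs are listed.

Execution, op by op:
  [28, 27, 19, 10, 37] -> [28, 27, 19, 10, 37] -> [37, 28, 27, 19, 10] -> [10, 19, 27, 28, 37] -> 5
  [-44, -30, 16, -39, -17, 8, 15, 34, 33, 15] -> [16, 8, 15, 34, 33, 15] -> [34, 33, 16, 15, 15, 8] -> [8, 15, 15, 16, 33, 34] -> 6
  [-36, -48, -9, -48, -49] -> [] -> [] -> [] -> 0

5; 6; 0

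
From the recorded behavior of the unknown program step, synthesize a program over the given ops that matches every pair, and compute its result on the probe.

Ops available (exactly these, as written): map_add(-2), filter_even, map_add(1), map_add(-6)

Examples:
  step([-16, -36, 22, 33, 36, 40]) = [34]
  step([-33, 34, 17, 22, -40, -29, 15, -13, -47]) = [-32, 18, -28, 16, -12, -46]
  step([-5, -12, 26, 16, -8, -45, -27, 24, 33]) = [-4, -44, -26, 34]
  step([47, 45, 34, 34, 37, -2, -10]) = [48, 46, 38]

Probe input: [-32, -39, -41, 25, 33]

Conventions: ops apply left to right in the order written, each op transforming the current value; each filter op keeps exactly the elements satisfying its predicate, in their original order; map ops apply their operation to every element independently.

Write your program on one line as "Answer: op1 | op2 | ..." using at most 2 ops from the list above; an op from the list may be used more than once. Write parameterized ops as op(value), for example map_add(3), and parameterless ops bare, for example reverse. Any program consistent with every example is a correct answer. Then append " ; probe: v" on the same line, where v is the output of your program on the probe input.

map_add(1) | filter_even ; probe: [-38, -40, 26, 34]

Check, running the answer program on each example:
  [-16, -36, 22, 33, 36, 40] -> [-15, -35, 23, 34, 37, 41] -> [34]
  [-33, 34, 17, 22, -40, -29, 15, -13, -47] -> [-32, 35, 18, 23, -39, -28, 16, -12, -46] -> [-32, 18, -28, 16, -12, -46]
  [-5, -12, 26, 16, -8, -45, -27, 24, 33] -> [-4, -11, 27, 17, -7, -44, -26, 25, 34] -> [-4, -44, -26, 34]
  [47, 45, 34, 34, 37, -2, -10] -> [48, 46, 35, 35, 38, -1, -9] -> [48, 46, 38]
  probe: [-32, -39, -41, 25, 33] -> [-31, -38, -40, 26, 34] -> [-38, -40, 26, 34]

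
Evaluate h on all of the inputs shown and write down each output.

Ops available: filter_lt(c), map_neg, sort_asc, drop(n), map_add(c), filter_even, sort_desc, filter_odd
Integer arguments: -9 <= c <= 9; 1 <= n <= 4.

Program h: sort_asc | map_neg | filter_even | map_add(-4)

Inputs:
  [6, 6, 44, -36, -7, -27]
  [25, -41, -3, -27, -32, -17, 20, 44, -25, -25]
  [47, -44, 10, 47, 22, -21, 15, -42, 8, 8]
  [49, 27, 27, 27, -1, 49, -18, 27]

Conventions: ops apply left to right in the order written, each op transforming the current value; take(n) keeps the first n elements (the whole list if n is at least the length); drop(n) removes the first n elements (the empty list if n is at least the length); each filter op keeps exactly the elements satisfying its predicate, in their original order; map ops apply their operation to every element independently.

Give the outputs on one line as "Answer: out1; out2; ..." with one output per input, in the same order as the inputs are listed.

[32, -10, -10, -48]; [28, -24, -48]; [40, 38, -12, -12, -14, -26]; [14]

Execution, op by op:
  [6, 6, 44, -36, -7, -27] -> [-36, -27, -7, 6, 6, 44] -> [36, 27, 7, -6, -6, -44] -> [36, -6, -6, -44] -> [32, -10, -10, -48]
  [25, -41, -3, -27, -32, -17, 20, 44, -25, -25] -> [-41, -32, -27, -25, -25, -17, -3, 20, 25, 44] -> [41, 32, 27, 25, 25, 17, 3, -20, -25, -44] -> [32, -20, -44] -> [28, -24, -48]
  [47, -44, 10, 47, 22, -21, 15, -42, 8, 8] -> [-44, -42, -21, 8, 8, 10, 15, 22, 47, 47] -> [44, 42, 21, -8, -8, -10, -15, -22, -47, -47] -> [44, 42, -8, -8, -10, -22] -> [40, 38, -12, -12, -14, -26]
  [49, 27, 27, 27, -1, 49, -18, 27] -> [-18, -1, 27, 27, 27, 27, 49, 49] -> [18, 1, -27, -27, -27, -27, -49, -49] -> [18] -> [14]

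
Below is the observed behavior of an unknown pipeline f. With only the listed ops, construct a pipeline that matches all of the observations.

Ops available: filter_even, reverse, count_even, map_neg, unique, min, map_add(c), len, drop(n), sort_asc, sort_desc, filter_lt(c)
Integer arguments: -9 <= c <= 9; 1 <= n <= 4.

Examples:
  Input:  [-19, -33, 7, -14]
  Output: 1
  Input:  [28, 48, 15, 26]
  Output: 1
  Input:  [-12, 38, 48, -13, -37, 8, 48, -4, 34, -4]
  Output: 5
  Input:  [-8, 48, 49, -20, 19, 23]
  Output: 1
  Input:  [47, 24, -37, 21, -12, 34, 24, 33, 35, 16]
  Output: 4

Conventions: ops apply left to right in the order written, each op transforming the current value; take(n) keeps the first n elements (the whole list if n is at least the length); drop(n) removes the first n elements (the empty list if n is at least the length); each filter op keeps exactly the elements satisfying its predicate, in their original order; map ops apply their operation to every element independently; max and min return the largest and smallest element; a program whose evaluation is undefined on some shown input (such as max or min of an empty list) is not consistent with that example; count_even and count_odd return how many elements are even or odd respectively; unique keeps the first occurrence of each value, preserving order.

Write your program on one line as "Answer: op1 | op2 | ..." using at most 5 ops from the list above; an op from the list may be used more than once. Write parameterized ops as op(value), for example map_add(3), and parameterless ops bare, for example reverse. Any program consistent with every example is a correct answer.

drop(3) | map_neg | sort_asc | sort_desc | count_even

Check, running the answer program on each example:
  [-19, -33, 7, -14] -> [-14] -> [14] -> [14] -> [14] -> 1
  [28, 48, 15, 26] -> [26] -> [-26] -> [-26] -> [-26] -> 1
  [-12, 38, 48, -13, -37, 8, 48, -4, 34, -4] -> [-13, -37, 8, 48, -4, 34, -4] -> [13, 37, -8, -48, 4, -34, 4] -> [-48, -34, -8, 4, 4, 13, 37] -> [37, 13, 4, 4, -8, -34, -48] -> 5
  [-8, 48, 49, -20, 19, 23] -> [-20, 19, 23] -> [20, -19, -23] -> [-23, -19, 20] -> [20, -19, -23] -> 1
  [47, 24, -37, 21, -12, 34, 24, 33, 35, 16] -> [21, -12, 34, 24, 33, 35, 16] -> [-21, 12, -34, -24, -33, -35, -16] -> [-35, -34, -33, -24, -21, -16, 12] -> [12, -16, -21, -24, -33, -34, -35] -> 4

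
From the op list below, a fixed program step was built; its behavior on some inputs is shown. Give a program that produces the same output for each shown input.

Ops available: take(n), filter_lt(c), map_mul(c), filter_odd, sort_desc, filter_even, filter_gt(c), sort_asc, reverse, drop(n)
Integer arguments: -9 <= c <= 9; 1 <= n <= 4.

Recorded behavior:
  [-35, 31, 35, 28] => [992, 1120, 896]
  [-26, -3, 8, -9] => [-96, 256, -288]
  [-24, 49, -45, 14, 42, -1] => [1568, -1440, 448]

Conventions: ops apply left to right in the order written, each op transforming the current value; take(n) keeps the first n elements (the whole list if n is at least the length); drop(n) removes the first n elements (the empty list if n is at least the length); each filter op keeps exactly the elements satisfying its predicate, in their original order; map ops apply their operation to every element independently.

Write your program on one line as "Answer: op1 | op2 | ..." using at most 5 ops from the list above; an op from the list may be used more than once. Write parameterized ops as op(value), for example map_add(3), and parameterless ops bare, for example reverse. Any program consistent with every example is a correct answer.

drop(1) | map_mul(-8) | map_mul(-4) | take(3)

Check, running the answer program on each example:
  [-35, 31, 35, 28] -> [31, 35, 28] -> [-248, -280, -224] -> [992, 1120, 896] -> [992, 1120, 896]
  [-26, -3, 8, -9] -> [-3, 8, -9] -> [24, -64, 72] -> [-96, 256, -288] -> [-96, 256, -288]
  [-24, 49, -45, 14, 42, -1] -> [49, -45, 14, 42, -1] -> [-392, 360, -112, -336, 8] -> [1568, -1440, 448, 1344, -32] -> [1568, -1440, 448]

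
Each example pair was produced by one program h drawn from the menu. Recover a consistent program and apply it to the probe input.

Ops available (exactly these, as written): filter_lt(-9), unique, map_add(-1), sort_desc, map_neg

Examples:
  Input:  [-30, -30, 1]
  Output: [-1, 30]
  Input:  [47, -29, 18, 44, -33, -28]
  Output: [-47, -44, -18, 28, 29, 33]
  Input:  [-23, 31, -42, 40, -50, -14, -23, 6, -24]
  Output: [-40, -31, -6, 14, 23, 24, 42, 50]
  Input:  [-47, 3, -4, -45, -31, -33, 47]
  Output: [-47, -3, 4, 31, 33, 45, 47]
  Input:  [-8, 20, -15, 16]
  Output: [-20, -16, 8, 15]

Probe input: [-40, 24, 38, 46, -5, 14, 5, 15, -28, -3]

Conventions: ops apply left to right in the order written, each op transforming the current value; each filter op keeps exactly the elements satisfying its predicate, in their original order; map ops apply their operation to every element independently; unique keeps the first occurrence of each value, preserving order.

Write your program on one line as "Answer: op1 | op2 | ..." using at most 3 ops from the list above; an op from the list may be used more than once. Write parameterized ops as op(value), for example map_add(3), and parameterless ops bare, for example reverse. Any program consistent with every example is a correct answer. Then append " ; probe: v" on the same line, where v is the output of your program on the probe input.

sort_desc | unique | map_neg ; probe: [-46, -38, -24, -15, -14, -5, 3, 5, 28, 40]

Check, running the answer program on each example:
  [-30, -30, 1] -> [1, -30, -30] -> [1, -30] -> [-1, 30]
  [47, -29, 18, 44, -33, -28] -> [47, 44, 18, -28, -29, -33] -> [47, 44, 18, -28, -29, -33] -> [-47, -44, -18, 28, 29, 33]
  [-23, 31, -42, 40, -50, -14, -23, 6, -24] -> [40, 31, 6, -14, -23, -23, -24, -42, -50] -> [40, 31, 6, -14, -23, -24, -42, -50] -> [-40, -31, -6, 14, 23, 24, 42, 50]
  [-47, 3, -4, -45, -31, -33, 47] -> [47, 3, -4, -31, -33, -45, -47] -> [47, 3, -4, -31, -33, -45, -47] -> [-47, -3, 4, 31, 33, 45, 47]
  [-8, 20, -15, 16] -> [20, 16, -8, -15] -> [20, 16, -8, -15] -> [-20, -16, 8, 15]
  probe: [-40, 24, 38, 46, -5, 14, 5, 15, -28, -3] -> [46, 38, 24, 15, 14, 5, -3, -5, -28, -40] -> [46, 38, 24, 15, 14, 5, -3, -5, -28, -40] -> [-46, -38, -24, -15, -14, -5, 3, 5, 28, 40]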